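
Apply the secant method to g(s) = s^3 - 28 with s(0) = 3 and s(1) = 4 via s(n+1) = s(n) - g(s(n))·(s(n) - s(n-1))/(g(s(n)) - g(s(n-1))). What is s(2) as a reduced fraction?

112/37

g(3) = -1, g(4) = 36. s(2) = 4 - 36·(4 - 3)/(36 - (-1)) = 112/37.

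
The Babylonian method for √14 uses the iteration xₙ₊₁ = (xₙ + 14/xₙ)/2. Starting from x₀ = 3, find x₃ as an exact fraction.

x₁ = (3 + 14/3)/2 = 23/6.
x₂ = (23/6 + 14/(23/6))/2 = 1033/276.
x₃ = (1033/276 + 14/(1033/276))/2 = 2133553/570216.

2133553/570216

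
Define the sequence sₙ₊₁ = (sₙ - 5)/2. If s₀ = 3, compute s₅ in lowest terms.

-19/4

s₁ = (3 - 5)/2 = -1.
s₂ = ((-1) - 5)/2 = -3.
s₃ = ((-3) - 5)/2 = -4.
s₄ = ((-4) - 5)/2 = -9/2.
s₅ = ((-9/2) - 5)/2 = -19/4.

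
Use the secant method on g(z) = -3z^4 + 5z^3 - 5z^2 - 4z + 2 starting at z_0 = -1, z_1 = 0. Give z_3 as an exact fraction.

g(-1) = -7, g(0) = 2. z_2 = 0 - 2·(0 - (-1))/(2 - (-7)) = -2/9.
g(0) = 2, g(-2/9) = 5642/2187. z_3 = (-2/9) - (5642/2187)·((-2/9) - 0)/((5642/2187) - 2) = 243/317.

243/317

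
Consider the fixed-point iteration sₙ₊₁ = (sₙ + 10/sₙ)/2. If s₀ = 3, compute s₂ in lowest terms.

s₁ = (3 + 10/3)/2 = 19/6.
s₂ = (19/6 + 10/(19/6))/2 = 721/228.

721/228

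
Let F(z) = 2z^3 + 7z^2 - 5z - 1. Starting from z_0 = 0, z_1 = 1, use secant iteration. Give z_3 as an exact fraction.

F(0) = -1, F(1) = 3. z_2 = 1 - 3·(1 - 0)/(3 - (-1)) = 1/4.
F(1) = 3, F(1/4) = -57/32. z_3 = (1/4) - (-57/32)·((1/4) - 1)/((-57/32) - 3) = 9/17.

9/17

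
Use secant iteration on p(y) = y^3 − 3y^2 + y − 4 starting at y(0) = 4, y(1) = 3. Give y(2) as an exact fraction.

p(4) = 16, p(3) = −1. y(2) = 3 − (−1)·(3 − 4)/((−1) − 16) = 52/17.

52/17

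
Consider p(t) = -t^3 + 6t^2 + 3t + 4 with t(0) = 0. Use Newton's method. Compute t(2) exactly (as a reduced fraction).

p'(t) = -3t^2 + 12t + 3.
p(0) = 4, p'(0) = 3, so t(1) = 0 - 4/3 = -4/3.
p(-4/3) = 352/27, p'(-4/3) = -55/3, so t(2) = (-4/3) - (352/27)/(-55/3) = -28/45.

-28/45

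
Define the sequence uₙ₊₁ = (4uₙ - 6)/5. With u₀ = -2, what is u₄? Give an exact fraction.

u₁ = (4·(-2) - 6)/5 = -14/5.
u₂ = (4·(-14/5) - 6)/5 = -86/25.
u₃ = (4·(-86/25) - 6)/5 = -494/125.
u₄ = (4·(-494/125) - 6)/5 = -2726/625.

-2726/625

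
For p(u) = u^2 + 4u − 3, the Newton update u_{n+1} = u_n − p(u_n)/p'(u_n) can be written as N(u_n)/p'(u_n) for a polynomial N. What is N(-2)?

7

p'(u) = 2u + 4.
N(u) = u·p'(u) − p(u) = u·(2u + 4) − (u^2 + 4u − 3) = u^2 + 3.
N(-2) = 7.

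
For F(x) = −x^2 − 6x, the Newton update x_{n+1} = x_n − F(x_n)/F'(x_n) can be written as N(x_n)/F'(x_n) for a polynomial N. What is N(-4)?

F'(x) = −2x − 6.
N(x) = x·F'(x) − F(x) = x·(−2x − 6) − (−x^2 − 6x) = −x^2.
N(-4) = −16.

−16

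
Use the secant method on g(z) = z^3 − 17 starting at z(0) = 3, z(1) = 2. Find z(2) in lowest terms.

g(3) = 10, g(2) = −9. z(2) = 2 − (−9)·(2 − 3)/((−9) − 10) = 47/19.

47/19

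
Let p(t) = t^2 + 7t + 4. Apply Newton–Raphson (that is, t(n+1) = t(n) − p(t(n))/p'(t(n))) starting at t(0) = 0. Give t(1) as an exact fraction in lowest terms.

−4/7

p'(t) = 2t + 7.
p(0) = 4, p'(0) = 7, so t(1) = 0 − 4/7 = −4/7.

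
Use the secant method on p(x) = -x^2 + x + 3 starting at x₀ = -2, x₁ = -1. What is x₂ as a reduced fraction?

-5/4

p(-2) = -3, p(-1) = 1. x₂ = (-1) - 1·((-1) - (-2))/(1 - (-3)) = -5/4.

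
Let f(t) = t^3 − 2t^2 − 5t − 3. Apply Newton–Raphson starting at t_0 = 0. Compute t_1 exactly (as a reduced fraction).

f'(t) = 3t^2 − 4t − 5.
f(0) = −3, f'(0) = −5, so t_1 = 0 − (−3)/(−5) = −3/5.

−3/5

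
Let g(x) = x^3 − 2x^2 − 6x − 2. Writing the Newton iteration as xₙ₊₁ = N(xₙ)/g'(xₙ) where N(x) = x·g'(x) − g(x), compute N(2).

g'(x) = 3x^2 − 4x − 6.
N(x) = x·g'(x) − g(x) = x·(3x^2 − 4x − 6) − (x^3 − 2x^2 − 6x − 2) = 2x^3 − 2x^2 + 2.
N(2) = 10.

10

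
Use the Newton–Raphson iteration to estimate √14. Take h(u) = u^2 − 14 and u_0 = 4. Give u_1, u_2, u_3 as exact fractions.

h'(u) = 2u.
h(4) = 2, h'(4) = 8, so u_1 = 4 − 2/8 = 15/4.
h(15/4) = 1/16, h'(15/4) = 15/2, so u_2 = (15/4) − (1/16)/(15/2) = 449/120.
h(449/120) = 1/14400, h'(449/120) = 449/60, so u_3 = (449/120) − (1/14400)/(449/60) = 403201/107760.

u_1 = 15/4, u_2 = 449/120, u_3 = 403201/107760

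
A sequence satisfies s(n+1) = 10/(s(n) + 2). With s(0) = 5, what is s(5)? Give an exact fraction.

s(1) = 10/(5 + 2) = 10/7.
s(2) = 10/(10/7 + 2) = 35/12.
s(3) = 10/(35/12 + 2) = 120/59.
s(4) = 10/(120/59 + 2) = 295/119.
s(5) = 10/(295/119 + 2) = 1190/533.

1190/533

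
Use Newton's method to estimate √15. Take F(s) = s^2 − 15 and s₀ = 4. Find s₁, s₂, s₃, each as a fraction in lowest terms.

F'(s) = 2s.
F(4) = 1, F'(4) = 8, so s₁ = 4 − 1/8 = 31/8.
F(31/8) = 1/64, F'(31/8) = 31/4, so s₂ = (31/8) − (1/64)/(31/4) = 1921/496.
F(1921/496) = 1/246016, F'(1921/496) = 1921/248, so s₃ = (1921/496) − (1/246016)/(1921/248) = 7380481/1905632.

s₁ = 31/8, s₂ = 1921/496, s₃ = 7380481/1905632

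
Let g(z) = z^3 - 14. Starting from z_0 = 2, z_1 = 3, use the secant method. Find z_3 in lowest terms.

18386/7693

g(2) = -6, g(3) = 13. z_2 = 3 - 13·(3 - 2)/(13 - (-6)) = 44/19.
g(3) = 13, g(44/19) = -10842/6859. z_3 = (44/19) - (-10842/6859)·((44/19) - 3)/((-10842/6859) - 13) = 18386/7693.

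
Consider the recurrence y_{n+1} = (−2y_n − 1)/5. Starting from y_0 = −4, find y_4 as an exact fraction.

−151/625

y_1 = (−2·(−4) − 1)/5 = 7/5.
y_2 = (−2·(7/5) − 1)/5 = −19/25.
y_3 = (−2·(−19/25) − 1)/5 = 13/125.
y_4 = (−2·(13/125) − 1)/5 = −151/625.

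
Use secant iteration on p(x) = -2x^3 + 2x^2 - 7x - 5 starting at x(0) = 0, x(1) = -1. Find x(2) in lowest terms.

p(0) = -5, p(-1) = 6. x(2) = (-1) - 6·((-1) - 0)/(6 - (-5)) = -5/11.

-5/11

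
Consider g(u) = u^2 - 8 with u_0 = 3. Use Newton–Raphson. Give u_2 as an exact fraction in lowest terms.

g'(u) = 2u.
g(3) = 1, g'(3) = 6, so u_1 = 3 - 1/6 = 17/6.
g(17/6) = 1/36, g'(17/6) = 17/3, so u_2 = (17/6) - (1/36)/(17/3) = 577/204.

577/204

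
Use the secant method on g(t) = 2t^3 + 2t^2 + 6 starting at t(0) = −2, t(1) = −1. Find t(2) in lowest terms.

g(−2) = −2, g(−1) = 6. t(2) = (−1) − 6·((−1) − (−2))/(6 − (−2)) = −7/4.

−7/4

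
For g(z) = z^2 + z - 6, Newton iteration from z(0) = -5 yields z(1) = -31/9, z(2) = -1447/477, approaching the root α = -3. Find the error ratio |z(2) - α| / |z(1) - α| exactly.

4/53

z(1) - α = -31/9 - (-3) = -31/9 + 3 = -4/9, so |z(1) - α| = 4/9.
z(2) - α = -1447/477 - (-3) = -1447/477 + 3 = -16/477, so |z(2) - α| = 16/477.
Ratio = (16/477) / (4/9) = 4/53.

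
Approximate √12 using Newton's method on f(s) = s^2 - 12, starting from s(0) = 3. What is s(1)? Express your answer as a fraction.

7/2

f'(s) = 2s.
f(3) = -3, f'(3) = 6, so s(1) = 3 - (-3)/6 = 7/2.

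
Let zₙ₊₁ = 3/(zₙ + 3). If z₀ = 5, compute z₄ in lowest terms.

z₁ = 3/(5 + 3) = 3/8.
z₂ = 3/(3/8 + 3) = 8/9.
z₃ = 3/(8/9 + 3) = 27/35.
z₄ = 3/(27/35 + 3) = 35/44.

35/44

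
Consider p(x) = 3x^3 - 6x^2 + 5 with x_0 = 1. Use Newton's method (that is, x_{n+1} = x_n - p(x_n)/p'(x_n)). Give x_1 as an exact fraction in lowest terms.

p'(x) = 9x^2 - 12x.
p(1) = 2, p'(1) = -3, so x_1 = 1 - 2/(-3) = 5/3.

5/3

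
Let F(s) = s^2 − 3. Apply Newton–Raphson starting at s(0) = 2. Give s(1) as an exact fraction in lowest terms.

7/4

F'(s) = 2s.
F(2) = 1, F'(2) = 4, so s(1) = 2 − 1/4 = 7/4.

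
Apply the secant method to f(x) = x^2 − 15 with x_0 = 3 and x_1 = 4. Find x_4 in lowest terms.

f(3) = −6, f(4) = 1. x_2 = 4 − 1·(4 − 3)/(1 − (−6)) = 27/7.
f(4) = 1, f(27/7) = −6/49. x_3 = (27/7) − (−6/49)·((27/7) − 4)/((−6/49) − 1) = 213/55.
f(27/7) = −6/49, f(213/55) = −6/3025. x_4 = (213/55) − (−6/3025)·((213/55) − (27/7))/((−6/3025) − (−6/49)) = 1921/496.

1921/496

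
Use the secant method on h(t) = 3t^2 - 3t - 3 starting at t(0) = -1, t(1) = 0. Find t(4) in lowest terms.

h(-1) = 3, h(0) = -3. t(2) = 0 - (-3)·(0 - (-1))/((-3) - 3) = -1/2.
h(0) = -3, h(-1/2) = -3/4. t(3) = (-1/2) - (-3/4)·((-1/2) - 0)/((-3/4) - (-3)) = -2/3.
h(-1/2) = -3/4, h(-2/3) = 1/3. t(4) = (-2/3) - (1/3)·((-2/3) - (-1/2))/((1/3) - (-3/4)) = -8/13.

-8/13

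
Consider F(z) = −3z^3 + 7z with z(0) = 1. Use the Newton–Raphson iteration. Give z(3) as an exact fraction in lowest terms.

F'(z) = −9z^2 + 7.
F(1) = 4, F'(1) = −2, so z(1) = 1 − 4/(−2) = 3.
F(3) = −60, F'(3) = −74, so z(2) = 3 − (−60)/(−74) = 81/37.
F(81/37) = −818100/50653, F'(81/37) = −49466/1369, so z(3) = (81/37) − (−818100/50653)/(−49466/1369) = 1594323/915121.

1594323/915121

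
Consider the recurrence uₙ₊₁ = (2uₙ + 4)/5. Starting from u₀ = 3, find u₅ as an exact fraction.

u₁ = (2·3 + 4)/5 = 2.
u₂ = (2·2 + 4)/5 = 8/5.
u₃ = (2·(8/5) + 4)/5 = 36/25.
u₄ = (2·(36/25) + 4)/5 = 172/125.
u₅ = (2·(172/125) + 4)/5 = 844/625.

844/625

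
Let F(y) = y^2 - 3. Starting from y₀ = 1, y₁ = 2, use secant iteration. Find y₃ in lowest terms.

F(1) = -2, F(2) = 1. y₂ = 2 - 1·(2 - 1)/(1 - (-2)) = 5/3.
F(2) = 1, F(5/3) = -2/9. y₃ = (5/3) - (-2/9)·((5/3) - 2)/((-2/9) - 1) = 19/11.

19/11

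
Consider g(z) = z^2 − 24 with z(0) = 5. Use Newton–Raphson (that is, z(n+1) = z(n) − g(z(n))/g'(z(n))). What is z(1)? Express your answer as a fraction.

49/10

g'(z) = 2z.
g(5) = 1, g'(5) = 10, so z(1) = 5 − 1/10 = 49/10.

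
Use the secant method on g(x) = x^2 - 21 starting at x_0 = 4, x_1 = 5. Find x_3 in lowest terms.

197/43

g(4) = -5, g(5) = 4. x_2 = 5 - 4·(5 - 4)/(4 - (-5)) = 41/9.
g(5) = 4, g(41/9) = -20/81. x_3 = (41/9) - (-20/81)·((41/9) - 5)/((-20/81) - 4) = 197/43.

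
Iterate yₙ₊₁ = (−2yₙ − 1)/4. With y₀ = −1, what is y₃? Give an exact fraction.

−1/16

y₁ = (−2·(−1) − 1)/4 = 1/4.
y₂ = (−2·(1/4) − 1)/4 = −3/8.
y₃ = (−2·(−3/8) − 1)/4 = −1/16.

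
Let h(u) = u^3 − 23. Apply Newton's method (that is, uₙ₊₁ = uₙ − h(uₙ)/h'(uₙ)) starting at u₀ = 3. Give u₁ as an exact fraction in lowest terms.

77/27

h'(u) = 3u^2.
h(3) = 4, h'(3) = 27, so u₁ = 3 − 4/27 = 77/27.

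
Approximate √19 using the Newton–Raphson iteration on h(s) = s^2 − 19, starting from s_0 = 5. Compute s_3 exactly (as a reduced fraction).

1839281/421960

h'(s) = 2s.
h(5) = 6, h'(5) = 10, so s_1 = 5 − 6/10 = 22/5.
h(22/5) = 9/25, h'(22/5) = 44/5, so s_2 = (22/5) − (9/25)/(44/5) = 959/220.
h(959/220) = 81/48400, h'(959/220) = 959/110, so s_3 = (959/220) − (81/48400)/(959/110) = 1839281/421960.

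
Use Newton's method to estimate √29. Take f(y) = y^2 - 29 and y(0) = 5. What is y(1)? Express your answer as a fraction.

27/5

f'(y) = 2y.
f(5) = -4, f'(5) = 10, so y(1) = 5 - (-4)/10 = 27/5.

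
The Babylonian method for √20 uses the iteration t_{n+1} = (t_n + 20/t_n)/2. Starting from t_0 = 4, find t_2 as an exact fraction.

t_1 = (4 + 20/4)/2 = 9/2.
t_2 = (9/2 + 20/(9/2))/2 = 161/36.

161/36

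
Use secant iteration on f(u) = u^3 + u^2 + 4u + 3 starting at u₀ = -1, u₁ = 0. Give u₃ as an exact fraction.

-48/61

f(-1) = -1, f(0) = 3. u₂ = 0 - 3·(0 - (-1))/(3 - (-1)) = -3/4.
f(0) = 3, f(-3/4) = 9/64. u₃ = (-3/4) - (9/64)·((-3/4) - 0)/((9/64) - 3) = -48/61.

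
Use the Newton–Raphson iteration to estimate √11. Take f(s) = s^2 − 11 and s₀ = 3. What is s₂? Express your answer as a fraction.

199/60

f'(s) = 2s.
f(3) = −2, f'(3) = 6, so s₁ = 3 − (−2)/6 = 10/3.
f(10/3) = 1/9, f'(10/3) = 20/3, so s₂ = (10/3) − (1/9)/(20/3) = 199/60.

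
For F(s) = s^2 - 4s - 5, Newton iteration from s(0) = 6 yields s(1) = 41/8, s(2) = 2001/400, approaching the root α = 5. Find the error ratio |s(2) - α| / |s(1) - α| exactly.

1/50

s(1) - α = 41/8 - 5 = 1/8, so |s(1) - α| = 1/8.
s(2) - α = 2001/400 - 5 = 1/400, so |s(2) - α| = 1/400.
Ratio = (1/400) / (1/8) = 1/50.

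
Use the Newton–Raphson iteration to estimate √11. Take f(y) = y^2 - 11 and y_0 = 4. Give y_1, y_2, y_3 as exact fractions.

f'(y) = 2y.
f(4) = 5, f'(4) = 8, so y_1 = 4 - 5/8 = 27/8.
f(27/8) = 25/64, f'(27/8) = 27/4, so y_2 = (27/8) - (25/64)/(27/4) = 1433/432.
f(1433/432) = 625/186624, f'(1433/432) = 1433/216, so y_3 = (1433/432) - (625/186624)/(1433/216) = 4106353/1238112.

y_1 = 27/8, y_2 = 1433/432, y_3 = 4106353/1238112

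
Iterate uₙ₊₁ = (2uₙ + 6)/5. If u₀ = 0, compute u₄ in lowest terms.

u₁ = (2·0 + 6)/5 = 6/5.
u₂ = (2·(6/5) + 6)/5 = 42/25.
u₃ = (2·(42/25) + 6)/5 = 234/125.
u₄ = (2·(234/125) + 6)/5 = 1218/625.

1218/625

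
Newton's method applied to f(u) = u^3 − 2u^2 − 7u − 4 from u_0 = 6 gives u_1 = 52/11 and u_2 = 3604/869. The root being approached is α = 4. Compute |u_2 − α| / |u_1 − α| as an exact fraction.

16/79

u_1 − α = 52/11 − 4 = 8/11, so |u_1 − α| = 8/11.
u_2 − α = 3604/869 − 4 = 128/869, so |u_2 − α| = 128/869.
Ratio = (128/869) / (8/11) = 16/79.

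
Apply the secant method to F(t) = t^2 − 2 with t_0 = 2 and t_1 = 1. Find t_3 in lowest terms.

10/7

F(2) = 2, F(1) = −1. t_2 = 1 − (−1)·(1 − 2)/((−1) − 2) = 4/3.
F(1) = −1, F(4/3) = −2/9. t_3 = (4/3) − (−2/9)·((4/3) − 1)/((−2/9) − (−1)) = 10/7.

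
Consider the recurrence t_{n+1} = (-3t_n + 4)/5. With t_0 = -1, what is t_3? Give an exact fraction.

103/125

t_1 = (-3·(-1) + 4)/5 = 7/5.
t_2 = (-3·(7/5) + 4)/5 = -1/25.
t_3 = (-3·(-1/25) + 4)/5 = 103/125.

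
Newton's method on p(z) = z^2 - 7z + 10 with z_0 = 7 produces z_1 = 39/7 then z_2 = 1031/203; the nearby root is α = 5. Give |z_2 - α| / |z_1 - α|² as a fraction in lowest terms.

7/29

z_1 - α = 39/7 - 5 = 4/7, so |z_1 - α| = 4/7.
z_2 - α = 1031/203 - 5 = 16/203, so |z_2 - α| = 16/203.
|z_1 - α|² = 16/49.
Ratio = (16/203) / (16/49) = 7/29.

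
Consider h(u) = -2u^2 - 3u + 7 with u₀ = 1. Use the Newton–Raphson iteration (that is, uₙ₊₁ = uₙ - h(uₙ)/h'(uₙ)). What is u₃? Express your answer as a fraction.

1624457/1283583

h'(u) = -4u - 3.
h(1) = 2, h'(1) = -7, so u₁ = 1 - 2/(-7) = 9/7.
h(9/7) = -8/49, h'(9/7) = -57/7, so u₂ = (9/7) - (-8/49)/(-57/7) = 505/399.
h(505/399) = -128/159201, h'(505/399) = -3217/399, so u₃ = (505/399) - (-128/159201)/(-3217/399) = 1624457/1283583.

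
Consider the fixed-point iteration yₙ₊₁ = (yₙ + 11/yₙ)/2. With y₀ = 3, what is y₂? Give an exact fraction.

y₁ = (3 + 11/3)/2 = 10/3.
y₂ = (10/3 + 11/(10/3))/2 = 199/60.

199/60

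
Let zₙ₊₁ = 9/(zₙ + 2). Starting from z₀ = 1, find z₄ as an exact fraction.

171/83

z₁ = 9/(1 + 2) = 3.
z₂ = 9/(3 + 2) = 9/5.
z₃ = 9/(9/5 + 2) = 45/19.
z₄ = 9/(45/19 + 2) = 171/83.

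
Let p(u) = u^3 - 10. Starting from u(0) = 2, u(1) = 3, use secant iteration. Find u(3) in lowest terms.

15250/7129

p(2) = -2, p(3) = 17. u(2) = 3 - 17·(3 - 2)/(17 - (-2)) = 40/19.
p(3) = 17, p(40/19) = -4590/6859. u(3) = (40/19) - (-4590/6859)·((40/19) - 3)/((-4590/6859) - 17) = 15250/7129.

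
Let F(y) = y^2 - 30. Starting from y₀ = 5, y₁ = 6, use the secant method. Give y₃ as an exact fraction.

F(5) = -5, F(6) = 6. y₂ = 6 - 6·(6 - 5)/(6 - (-5)) = 60/11.
F(6) = 6, F(60/11) = -30/121. y₃ = (60/11) - (-30/121)·((60/11) - 6)/((-30/121) - 6) = 115/21.

115/21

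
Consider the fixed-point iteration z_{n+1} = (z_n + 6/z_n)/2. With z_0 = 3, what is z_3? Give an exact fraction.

z_1 = (3 + 6/3)/2 = 5/2.
z_2 = (5/2 + 6/(5/2))/2 = 49/20.
z_3 = (49/20 + 6/(49/20))/2 = 4801/1960.

4801/1960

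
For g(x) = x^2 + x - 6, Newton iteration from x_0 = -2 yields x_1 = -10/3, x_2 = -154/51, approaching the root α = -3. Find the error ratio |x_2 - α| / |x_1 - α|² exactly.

x_1 - α = -10/3 - (-3) = -10/3 + 3 = -1/3, so |x_1 - α| = 1/3.
x_2 - α = -154/51 - (-3) = -154/51 + 3 = -1/51, so |x_2 - α| = 1/51.
|x_1 - α|² = 1/9.
Ratio = (1/51) / (1/9) = 3/17.

3/17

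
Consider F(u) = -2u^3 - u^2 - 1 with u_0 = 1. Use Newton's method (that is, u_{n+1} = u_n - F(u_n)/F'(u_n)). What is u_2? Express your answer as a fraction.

F'(u) = -6u^2 - 2u.
F(1) = -4, F'(1) = -8, so u_1 = 1 - (-4)/(-8) = 1/2.
F(1/2) = -3/2, F'(1/2) = -5/2, so u_2 = (1/2) - (-3/2)/(-5/2) = -1/10.

-1/10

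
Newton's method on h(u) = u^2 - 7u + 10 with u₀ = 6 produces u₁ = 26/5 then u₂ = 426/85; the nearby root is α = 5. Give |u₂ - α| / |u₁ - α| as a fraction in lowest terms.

1/17

u₁ - α = 26/5 - 5 = 1/5, so |u₁ - α| = 1/5.
u₂ - α = 426/85 - 5 = 1/85, so |u₂ - α| = 1/85.
Ratio = (1/85) / (1/5) = 1/17.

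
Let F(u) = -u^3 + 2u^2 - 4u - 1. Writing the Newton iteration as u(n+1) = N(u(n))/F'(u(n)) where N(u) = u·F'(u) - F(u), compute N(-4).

F'(u) = -3u^2 + 4u - 4.
N(u) = u·F'(u) - F(u) = u·(-3u^2 + 4u - 4) - (-u^3 + 2u^2 - 4u - 1) = -2u^3 + 2u^2 + 1.
N(-4) = 161.

161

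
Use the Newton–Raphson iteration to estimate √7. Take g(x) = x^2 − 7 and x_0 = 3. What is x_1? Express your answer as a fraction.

g'(x) = 2x.
g(3) = 2, g'(3) = 6, so x_1 = 3 − 2/6 = 8/3.

8/3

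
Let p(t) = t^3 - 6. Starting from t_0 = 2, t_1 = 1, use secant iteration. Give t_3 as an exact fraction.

522/277

p(2) = 2, p(1) = -5. t_2 = 1 - (-5)·(1 - 2)/((-5) - 2) = 12/7.
p(1) = -5, p(12/7) = -330/343. t_3 = (12/7) - (-330/343)·((12/7) - 1)/((-330/343) - (-5)) = 522/277.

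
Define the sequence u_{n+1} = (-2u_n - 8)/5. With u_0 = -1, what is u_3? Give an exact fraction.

u_1 = (-2·(-1) - 8)/5 = -6/5.
u_2 = (-2·(-6/5) - 8)/5 = -28/25.
u_3 = (-2·(-28/25) - 8)/5 = -144/125.

-144/125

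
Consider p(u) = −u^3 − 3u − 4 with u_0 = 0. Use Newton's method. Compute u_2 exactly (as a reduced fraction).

−236/225

p'(u) = −3u^2 − 3.
p(0) = −4, p'(0) = −3, so u_1 = 0 − (−4)/(−3) = −4/3.
p(−4/3) = 64/27, p'(−4/3) = −25/3, so u_2 = (−4/3) − (64/27)/(−25/3) = −236/225.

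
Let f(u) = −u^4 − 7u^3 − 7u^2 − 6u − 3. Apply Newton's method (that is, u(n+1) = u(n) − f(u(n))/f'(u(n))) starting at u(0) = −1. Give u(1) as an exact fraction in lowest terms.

−7/9

f'(u) = −4u^3 − 21u^2 − 14u − 6.
f(−1) = 2, f'(−1) = −9, so u(1) = (−1) − 2/(−9) = −7/9.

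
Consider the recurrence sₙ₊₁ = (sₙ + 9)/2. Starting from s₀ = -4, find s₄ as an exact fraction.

s₁ = ((-4) + 9)/2 = 5/2.
s₂ = ((5/2) + 9)/2 = 23/4.
s₃ = ((23/4) + 9)/2 = 59/8.
s₄ = ((59/8) + 9)/2 = 131/16.

131/16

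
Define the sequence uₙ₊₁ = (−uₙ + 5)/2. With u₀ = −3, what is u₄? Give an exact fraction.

u₁ = (−(−3) + 5)/2 = 4.
u₂ = (−4 + 5)/2 = 1/2.
u₃ = (−(1/2) + 5)/2 = 9/4.
u₄ = (−(9/4) + 5)/2 = 11/8.

11/8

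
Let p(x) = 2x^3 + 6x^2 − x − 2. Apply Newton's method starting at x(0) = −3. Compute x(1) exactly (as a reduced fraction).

p'(x) = 6x^2 + 12x − 1.
p(−3) = 1, p'(−3) = 17, so x(1) = (−3) − 1/17 = −52/17.

−52/17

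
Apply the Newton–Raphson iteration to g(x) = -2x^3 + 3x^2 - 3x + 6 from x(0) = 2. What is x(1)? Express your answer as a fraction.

g'(x) = -6x^2 + 6x - 3.
g(2) = -4, g'(2) = -15, so x(1) = 2 - (-4)/(-15) = 26/15.

26/15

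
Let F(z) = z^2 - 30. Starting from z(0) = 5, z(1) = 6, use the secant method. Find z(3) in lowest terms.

F(5) = -5, F(6) = 6. z(2) = 6 - 6·(6 - 5)/(6 - (-5)) = 60/11.
F(6) = 6, F(60/11) = -30/121. z(3) = (60/11) - (-30/121)·((60/11) - 6)/((-30/121) - 6) = 115/21.

115/21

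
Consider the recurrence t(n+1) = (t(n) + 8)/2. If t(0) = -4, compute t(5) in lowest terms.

t(1) = ((-4) + 8)/2 = 2.
t(2) = (2 + 8)/2 = 5.
t(3) = (5 + 8)/2 = 13/2.
t(4) = ((13/2) + 8)/2 = 29/4.
t(5) = ((29/4) + 8)/2 = 61/8.

61/8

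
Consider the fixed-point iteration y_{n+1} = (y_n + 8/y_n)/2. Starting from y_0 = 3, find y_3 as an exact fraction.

665857/235416

y_1 = (3 + 8/3)/2 = 17/6.
y_2 = (17/6 + 8/(17/6))/2 = 577/204.
y_3 = (577/204 + 8/(577/204))/2 = 665857/235416.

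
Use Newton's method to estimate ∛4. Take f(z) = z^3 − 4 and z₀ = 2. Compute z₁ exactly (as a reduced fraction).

f'(z) = 3z^2.
f(2) = 4, f'(2) = 12, so z₁ = 2 − 4/12 = 5/3.

5/3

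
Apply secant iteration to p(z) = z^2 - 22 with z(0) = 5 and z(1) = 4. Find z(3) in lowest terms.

p(5) = 3, p(4) = -6. z(2) = 4 - (-6)·(4 - 5)/((-6) - 3) = 14/3.
p(4) = -6, p(14/3) = -2/9. z(3) = (14/3) - (-2/9)·((14/3) - 4)/((-2/9) - (-6)) = 61/13.

61/13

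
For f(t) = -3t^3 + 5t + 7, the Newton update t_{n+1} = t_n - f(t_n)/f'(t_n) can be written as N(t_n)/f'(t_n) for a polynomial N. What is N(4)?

-391

f'(t) = -9t^2 + 5.
N(t) = t·f'(t) - f(t) = t·(-9t^2 + 5) - (-3t^3 + 5t + 7) = -6t^3 - 7.
N(4) = -391.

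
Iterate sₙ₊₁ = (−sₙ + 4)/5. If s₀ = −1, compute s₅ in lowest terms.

s₁ = (−(−1) + 4)/5 = 1.
s₂ = (−1 + 4)/5 = 3/5.
s₃ = (−(3/5) + 4)/5 = 17/25.
s₄ = (−(17/25) + 4)/5 = 83/125.
s₅ = (−(83/125) + 4)/5 = 417/625.

417/625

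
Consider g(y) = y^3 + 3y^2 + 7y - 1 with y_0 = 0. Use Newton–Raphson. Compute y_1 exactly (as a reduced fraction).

g'(y) = 3y^2 + 6y + 7.
g(0) = -1, g'(0) = 7, so y_1 = 0 - (-1)/7 = 1/7.

1/7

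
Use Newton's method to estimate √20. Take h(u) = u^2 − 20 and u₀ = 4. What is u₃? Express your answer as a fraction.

51841/11592

h'(u) = 2u.
h(4) = −4, h'(4) = 8, so u₁ = 4 − (−4)/8 = 9/2.
h(9/2) = 1/4, h'(9/2) = 9, so u₂ = (9/2) − (1/4)/9 = 161/36.
h(161/36) = 1/1296, h'(161/36) = 161/18, so u₃ = (161/36) − (1/1296)/(161/18) = 51841/11592.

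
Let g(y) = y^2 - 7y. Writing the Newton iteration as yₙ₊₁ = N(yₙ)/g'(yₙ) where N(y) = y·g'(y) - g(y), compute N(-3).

g'(y) = 2y - 7.
N(y) = y·g'(y) - g(y) = y·(2y - 7) - (y^2 - 7y) = y^2.
N(-3) = 9.

9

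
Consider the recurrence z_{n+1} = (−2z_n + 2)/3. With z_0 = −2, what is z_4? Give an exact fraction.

z_1 = (−2·(−2) + 2)/3 = 2.
z_2 = (−2·2 + 2)/3 = −2/3.
z_3 = (−2·(−2/3) + 2)/3 = 10/9.
z_4 = (−2·(10/9) + 2)/3 = −2/27.

−2/27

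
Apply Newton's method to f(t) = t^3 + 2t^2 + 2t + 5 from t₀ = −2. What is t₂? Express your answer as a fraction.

−1723/801

f'(t) = 3t^2 + 4t + 2.
f(−2) = 1, f'(−2) = 6, so t₁ = (−2) − 1/6 = −13/6.
f(−13/6) = −25/216, f'(−13/6) = 89/12, so t₂ = (−13/6) − (−25/216)/(89/12) = −1723/801.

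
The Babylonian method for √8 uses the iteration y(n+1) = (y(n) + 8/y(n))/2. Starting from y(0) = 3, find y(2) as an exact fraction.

577/204

y(1) = (3 + 8/3)/2 = 17/6.
y(2) = (17/6 + 8/(17/6))/2 = 577/204.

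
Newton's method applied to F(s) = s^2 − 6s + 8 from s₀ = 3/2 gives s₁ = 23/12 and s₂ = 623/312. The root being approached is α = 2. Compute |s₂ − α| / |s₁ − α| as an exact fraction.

s₁ − α = 23/12 − 2 = −1/12, so |s₁ − α| = 1/12.
s₂ − α = 623/312 − 2 = −1/312, so |s₂ − α| = 1/312.
Ratio = (1/312) / (1/12) = 1/26.

1/26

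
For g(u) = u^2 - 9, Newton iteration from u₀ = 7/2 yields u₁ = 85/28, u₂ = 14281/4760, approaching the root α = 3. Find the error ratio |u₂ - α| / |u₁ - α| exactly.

u₁ - α = 85/28 - 3 = 1/28, so |u₁ - α| = 1/28.
u₂ - α = 14281/4760 - 3 = 1/4760, so |u₂ - α| = 1/4760.
Ratio = (1/4760) / (1/28) = 1/170.

1/170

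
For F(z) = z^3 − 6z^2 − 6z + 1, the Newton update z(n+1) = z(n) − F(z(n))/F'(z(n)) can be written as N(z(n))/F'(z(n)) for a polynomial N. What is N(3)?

−1

F'(z) = 3z^2 − 12z − 6.
N(z) = z·F'(z) − F(z) = z·(3z^2 − 12z − 6) − (z^3 − 6z^2 − 6z + 1) = 2z^3 − 6z^2 − 1.
N(3) = −1.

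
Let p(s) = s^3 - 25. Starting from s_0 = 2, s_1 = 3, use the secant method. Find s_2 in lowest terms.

55/19

p(2) = -17, p(3) = 2. s_2 = 3 - 2·(3 - 2)/(2 - (-17)) = 55/19.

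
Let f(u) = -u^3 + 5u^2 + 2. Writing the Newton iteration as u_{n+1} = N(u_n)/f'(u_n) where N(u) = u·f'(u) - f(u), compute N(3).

-11

f'(u) = -3u^2 + 10u.
N(u) = u·f'(u) - f(u) = u·(-3u^2 + 10u) - (-u^3 + 5u^2 + 2) = -2u^3 + 5u^2 - 2.
N(3) = -11.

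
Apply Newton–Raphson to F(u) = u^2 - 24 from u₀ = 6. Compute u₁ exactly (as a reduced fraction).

F'(u) = 2u.
F(6) = 12, F'(6) = 12, so u₁ = 6 - 12/12 = 5.

5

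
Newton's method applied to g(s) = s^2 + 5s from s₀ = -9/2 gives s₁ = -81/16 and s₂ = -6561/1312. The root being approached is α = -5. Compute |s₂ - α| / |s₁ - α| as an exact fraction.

1/82

s₁ - α = -81/16 - (-5) = -81/16 + 5 = -1/16, so |s₁ - α| = 1/16.
s₂ - α = -6561/1312 - (-5) = -6561/1312 + 5 = -1/1312, so |s₂ - α| = 1/1312.
Ratio = (1/1312) / (1/16) = 1/82.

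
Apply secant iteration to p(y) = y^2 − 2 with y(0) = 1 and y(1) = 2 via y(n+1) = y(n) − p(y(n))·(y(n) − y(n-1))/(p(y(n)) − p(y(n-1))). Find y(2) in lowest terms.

4/3

p(1) = −1, p(2) = 2. y(2) = 2 − 2·(2 − 1)/(2 − (−1)) = 4/3.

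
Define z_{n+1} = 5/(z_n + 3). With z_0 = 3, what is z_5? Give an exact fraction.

z_1 = 5/(3 + 3) = 5/6.
z_2 = 5/(5/6 + 3) = 30/23.
z_3 = 5/(30/23 + 3) = 115/99.
z_4 = 5/(115/99 + 3) = 495/412.
z_5 = 5/(495/412 + 3) = 2060/1731.

2060/1731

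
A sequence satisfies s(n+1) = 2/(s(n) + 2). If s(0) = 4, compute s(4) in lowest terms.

20/27

s(1) = 2/(4 + 2) = 1/3.
s(2) = 2/(1/3 + 2) = 6/7.
s(3) = 2/(6/7 + 2) = 7/10.
s(4) = 2/(7/10 + 2) = 20/27.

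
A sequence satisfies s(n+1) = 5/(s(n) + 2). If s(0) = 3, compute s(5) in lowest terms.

185/129

s(1) = 5/(3 + 2) = 1.
s(2) = 5/(1 + 2) = 5/3.
s(3) = 5/(5/3 + 2) = 15/11.
s(4) = 5/(15/11 + 2) = 55/37.
s(5) = 5/(55/37 + 2) = 185/129.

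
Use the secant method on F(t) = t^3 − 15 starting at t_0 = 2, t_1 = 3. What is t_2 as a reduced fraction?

F(2) = −7, F(3) = 12. t_2 = 3 − 12·(3 − 2)/(12 − (−7)) = 45/19.

45/19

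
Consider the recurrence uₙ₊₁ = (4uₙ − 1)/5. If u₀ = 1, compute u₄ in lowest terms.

−113/625

u₁ = (4·1 − 1)/5 = 3/5.
u₂ = (4·(3/5) − 1)/5 = 7/25.
u₃ = (4·(7/25) − 1)/5 = 3/125.
u₄ = (4·(3/125) − 1)/5 = −113/625.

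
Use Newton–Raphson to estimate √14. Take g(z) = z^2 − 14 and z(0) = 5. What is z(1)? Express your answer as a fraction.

g'(z) = 2z.
g(5) = 11, g'(5) = 10, so z(1) = 5 − 11/10 = 39/10.

39/10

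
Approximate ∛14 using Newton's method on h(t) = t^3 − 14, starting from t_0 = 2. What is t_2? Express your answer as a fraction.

181/75

h'(t) = 3t^2.
h(2) = −6, h'(2) = 12, so t_1 = 2 − (−6)/12 = 5/2.
h(5/2) = 13/8, h'(5/2) = 75/4, so t_2 = (5/2) − (13/8)/(75/4) = 181/75.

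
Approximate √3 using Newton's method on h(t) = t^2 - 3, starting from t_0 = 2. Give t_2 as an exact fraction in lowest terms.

h'(t) = 2t.
h(2) = 1, h'(2) = 4, so t_1 = 2 - 1/4 = 7/4.
h(7/4) = 1/16, h'(7/4) = 7/2, so t_2 = (7/4) - (1/16)/(7/2) = 97/56.

97/56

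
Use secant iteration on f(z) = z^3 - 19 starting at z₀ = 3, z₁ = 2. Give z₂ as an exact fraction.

49/19

f(3) = 8, f(2) = -11. z₂ = 2 - (-11)·(2 - 3)/((-11) - 8) = 49/19.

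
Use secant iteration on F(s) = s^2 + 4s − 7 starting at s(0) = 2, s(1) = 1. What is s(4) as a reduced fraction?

F(2) = 5, F(1) = −2. s(2) = 1 − (−2)·(1 − 2)/((−2) − 5) = 9/7.
F(1) = −2, F(9/7) = −10/49. s(3) = (9/7) − (−10/49)·((9/7) − 1)/((−10/49) − (−2)) = 29/22.
F(9/7) = −10/49, F(29/22) = 5/484. s(4) = (29/22) − (5/484)·((29/22) − (9/7))/((5/484) − (−10/49)) = 1339/1017.

1339/1017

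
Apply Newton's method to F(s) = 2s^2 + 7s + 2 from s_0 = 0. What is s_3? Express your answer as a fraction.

−148538/473263

F'(s) = 4s + 7.
F(0) = 2, F'(0) = 7, so s_1 = 0 − 2/7 = −2/7.
F(−2/7) = 8/49, F'(−2/7) = 41/7, so s_2 = (−2/7) − (8/49)/(41/7) = −90/287.
F(−90/287) = 128/82369, F'(−90/287) = 1649/287, so s_3 = (−90/287) − (128/82369)/(1649/287) = −148538/473263.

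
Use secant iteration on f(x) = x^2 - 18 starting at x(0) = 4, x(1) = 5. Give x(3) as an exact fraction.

f(4) = -2, f(5) = 7. x(2) = 5 - 7·(5 - 4)/(7 - (-2)) = 38/9.
f(5) = 7, f(38/9) = -14/81. x(3) = (38/9) - (-14/81)·((38/9) - 5)/((-14/81) - 7) = 352/83.

352/83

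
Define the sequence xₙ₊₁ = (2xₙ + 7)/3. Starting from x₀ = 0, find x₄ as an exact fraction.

x₁ = (2·0 + 7)/3 = 7/3.
x₂ = (2·(7/3) + 7)/3 = 35/9.
x₃ = (2·(35/9) + 7)/3 = 133/27.
x₄ = (2·(133/27) + 7)/3 = 455/81.

455/81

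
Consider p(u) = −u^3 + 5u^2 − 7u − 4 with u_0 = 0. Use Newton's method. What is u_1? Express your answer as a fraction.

−4/7

p'(u) = −3u^2 + 10u − 7.
p(0) = −4, p'(0) = −7, so u_1 = 0 − (−4)/(−7) = −4/7.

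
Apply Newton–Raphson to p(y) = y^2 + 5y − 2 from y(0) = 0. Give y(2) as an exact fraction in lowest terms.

p'(y) = 2y + 5.
p(0) = −2, p'(0) = 5, so y(1) = 0 − (−2)/5 = 2/5.
p(2/5) = 4/25, p'(2/5) = 29/5, so y(2) = (2/5) − (4/25)/(29/5) = 54/145.

54/145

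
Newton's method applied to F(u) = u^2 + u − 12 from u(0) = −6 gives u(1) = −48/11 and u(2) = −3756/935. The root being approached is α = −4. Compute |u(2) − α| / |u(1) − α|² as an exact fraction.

11/85

u(1) − α = −48/11 − (−4) = −48/11 + 4 = −4/11, so |u(1) − α| = 4/11.
u(2) − α = −3756/935 − (−4) = −3756/935 + 4 = −16/935, so |u(2) − α| = 16/935.
|u(1) − α|² = 16/121.
Ratio = (16/935) / (16/121) = 11/85.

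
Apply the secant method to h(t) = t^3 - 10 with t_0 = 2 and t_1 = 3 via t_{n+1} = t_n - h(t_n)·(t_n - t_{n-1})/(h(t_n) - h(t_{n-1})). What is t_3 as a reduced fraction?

15250/7129

h(2) = -2, h(3) = 17. t_2 = 3 - 17·(3 - 2)/(17 - (-2)) = 40/19.
h(3) = 17, h(40/19) = -4590/6859. t_3 = (40/19) - (-4590/6859)·((40/19) - 3)/((-4590/6859) - 17) = 15250/7129.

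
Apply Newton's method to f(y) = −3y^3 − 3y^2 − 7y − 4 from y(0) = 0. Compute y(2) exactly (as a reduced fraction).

−1420/2233

f'(y) = −9y^2 − 6y − 7.
f(0) = −4, f'(0) = −7, so y(1) = 0 − (−4)/(−7) = −4/7.
f(−4/7) = −144/343, f'(−4/7) = −319/49, so y(2) = (−4/7) − (−144/343)/(−319/49) = −1420/2233.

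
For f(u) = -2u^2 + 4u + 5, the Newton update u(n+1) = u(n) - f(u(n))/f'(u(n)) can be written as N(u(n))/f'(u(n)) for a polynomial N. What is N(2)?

f'(u) = -4u + 4.
N(u) = u·f'(u) - f(u) = u·(-4u + 4) - (-2u^2 + 4u + 5) = -2u^2 - 5.
N(2) = -13.

-13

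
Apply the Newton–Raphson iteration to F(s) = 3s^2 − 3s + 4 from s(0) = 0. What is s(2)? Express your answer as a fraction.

4/15

F'(s) = 6s − 3.
F(0) = 4, F'(0) = −3, so s(1) = 0 − 4/(−3) = 4/3.
F(4/3) = 16/3, F'(4/3) = 5, so s(2) = (4/3) − (16/3)/5 = 4/15.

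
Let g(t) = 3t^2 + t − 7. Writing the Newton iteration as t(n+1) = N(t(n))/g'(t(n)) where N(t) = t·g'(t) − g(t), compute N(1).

g'(t) = 6t + 1.
N(t) = t·g'(t) − g(t) = t·(6t + 1) − (3t^2 + t − 7) = 3t^2 + 7.
N(1) = 10.

10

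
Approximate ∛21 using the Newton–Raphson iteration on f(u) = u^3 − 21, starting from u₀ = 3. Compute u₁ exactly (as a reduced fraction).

f'(u) = 3u^2.
f(3) = 6, f'(3) = 27, so u₁ = 3 − 6/27 = 25/9.

25/9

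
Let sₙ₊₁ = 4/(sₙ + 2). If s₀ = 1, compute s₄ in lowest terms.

s₁ = 4/(1 + 2) = 4/3.
s₂ = 4/(4/3 + 2) = 6/5.
s₃ = 4/(6/5 + 2) = 5/4.
s₄ = 4/(5/4 + 2) = 16/13.

16/13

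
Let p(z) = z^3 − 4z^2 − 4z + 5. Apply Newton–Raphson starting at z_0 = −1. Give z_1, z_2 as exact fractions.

p'(z) = 3z^2 − 8z − 4.
p(−1) = 4, p'(−1) = 7, so z_1 = (−1) − 4/7 = −11/7.
p(−11/7) = −848/343, p'(−11/7) = 783/49, so z_2 = (−11/7) − (−848/343)/(783/49) = −7765/5481.

z_1 = −11/7, z_2 = −7765/5481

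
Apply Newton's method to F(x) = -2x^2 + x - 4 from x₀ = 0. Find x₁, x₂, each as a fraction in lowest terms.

x₁ = 4, x₂ = 28/15

F'(x) = -4x + 1.
F(0) = -4, F'(0) = 1, so x₁ = 0 - (-4)/1 = 4.
F(4) = -32, F'(4) = -15, so x₂ = 4 - (-32)/(-15) = 28/15.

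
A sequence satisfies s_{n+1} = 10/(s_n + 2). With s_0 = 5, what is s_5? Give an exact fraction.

1190/533

s_1 = 10/(5 + 2) = 10/7.
s_2 = 10/(10/7 + 2) = 35/12.
s_3 = 10/(35/12 + 2) = 120/59.
s_4 = 10/(120/59 + 2) = 295/119.
s_5 = 10/(295/119 + 2) = 1190/533.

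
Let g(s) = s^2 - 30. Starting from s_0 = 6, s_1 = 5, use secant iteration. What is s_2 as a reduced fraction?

60/11

g(6) = 6, g(5) = -5. s_2 = 5 - (-5)·(5 - 6)/((-5) - 6) = 60/11.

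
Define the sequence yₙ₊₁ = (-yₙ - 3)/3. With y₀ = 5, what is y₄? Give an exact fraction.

y₁ = (-5 - 3)/3 = -8/3.
y₂ = (-(-8/3) - 3)/3 = -1/9.
y₃ = (-(-1/9) - 3)/3 = -26/27.
y₄ = (-(-26/27) - 3)/3 = -55/81.

-55/81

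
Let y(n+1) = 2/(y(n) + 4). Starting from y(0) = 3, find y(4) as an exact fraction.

y(1) = 2/(3 + 4) = 2/7.
y(2) = 2/(2/7 + 4) = 7/15.
y(3) = 2/(7/15 + 4) = 30/67.
y(4) = 2/(30/67 + 4) = 67/149.

67/149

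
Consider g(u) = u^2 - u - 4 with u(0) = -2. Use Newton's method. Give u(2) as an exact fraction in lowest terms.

-164/105

g'(u) = 2u - 1.
g(-2) = 2, g'(-2) = -5, so u(1) = (-2) - 2/(-5) = -8/5.
g(-8/5) = 4/25, g'(-8/5) = -21/5, so u(2) = (-8/5) - (4/25)/(-21/5) = -164/105.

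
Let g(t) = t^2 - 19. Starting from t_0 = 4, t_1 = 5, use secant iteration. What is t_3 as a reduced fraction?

61/14

g(4) = -3, g(5) = 6. t_2 = 5 - 6·(5 - 4)/(6 - (-3)) = 13/3.
g(5) = 6, g(13/3) = -2/9. t_3 = (13/3) - (-2/9)·((13/3) - 5)/((-2/9) - 6) = 61/14.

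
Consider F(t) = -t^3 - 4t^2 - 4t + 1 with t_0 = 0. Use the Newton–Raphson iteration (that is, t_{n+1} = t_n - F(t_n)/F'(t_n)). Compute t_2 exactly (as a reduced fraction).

41/198

F'(t) = -3t^2 - 8t - 4.
F(0) = 1, F'(0) = -4, so t_1 = 0 - 1/(-4) = 1/4.
F(1/4) = -17/64, F'(1/4) = -99/16, so t_2 = (1/4) - (-17/64)/(-99/16) = 41/198.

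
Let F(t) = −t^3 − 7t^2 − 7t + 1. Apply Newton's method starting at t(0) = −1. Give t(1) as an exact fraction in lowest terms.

F'(t) = −3t^2 − 14t − 7.
F(−1) = 2, F'(−1) = 4, so t(1) = (−1) − 2/4 = −3/2.

−3/2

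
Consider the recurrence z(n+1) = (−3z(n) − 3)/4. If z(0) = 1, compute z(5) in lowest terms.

z(1) = (−3·1 − 3)/4 = −3/2.
z(2) = (−3·(−3/2) − 3)/4 = 3/8.
z(3) = (−3·(3/8) − 3)/4 = −33/32.
z(4) = (−3·(−33/32) − 3)/4 = 3/128.
z(5) = (−3·(3/128) − 3)/4 = −393/512.

−393/512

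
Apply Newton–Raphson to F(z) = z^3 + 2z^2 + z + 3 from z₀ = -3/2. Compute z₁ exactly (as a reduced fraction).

F'(z) = 3z^2 + 4z + 1.
F(-3/2) = 21/8, F'(-3/2) = 7/4, so z₁ = (-3/2) - (21/8)/(7/4) = -3.

-3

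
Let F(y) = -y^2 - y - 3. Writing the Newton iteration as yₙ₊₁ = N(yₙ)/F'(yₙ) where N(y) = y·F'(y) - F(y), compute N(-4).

-13

F'(y) = -2y - 1.
N(y) = y·F'(y) - F(y) = y·(-2y - 1) - (-y^2 - y - 3) = -y^2 + 3.
N(-4) = -13.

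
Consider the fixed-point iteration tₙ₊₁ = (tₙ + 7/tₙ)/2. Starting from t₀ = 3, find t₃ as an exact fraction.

t₁ = (3 + 7/3)/2 = 8/3.
t₂ = (8/3 + 7/(8/3))/2 = 127/48.
t₃ = (127/48 + 7/(127/48))/2 = 32257/12192.

32257/12192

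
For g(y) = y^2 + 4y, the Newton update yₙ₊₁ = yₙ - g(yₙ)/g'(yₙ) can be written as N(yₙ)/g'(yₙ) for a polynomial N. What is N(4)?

g'(y) = 2y + 4.
N(y) = y·g'(y) - g(y) = y·(2y + 4) - (y^2 + 4y) = y^2.
N(4) = 16.

16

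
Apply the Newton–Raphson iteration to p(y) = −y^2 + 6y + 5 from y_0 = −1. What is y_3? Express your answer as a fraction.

−79921/107760

p'(y) = −2y + 6.
p(−1) = −2, p'(−1) = 8, so y_1 = (−1) − (−2)/8 = −3/4.
p(−3/4) = −1/16, p'(−3/4) = 15/2, so y_2 = (−3/4) − (−1/16)/(15/2) = −89/120.
p(−89/120) = −1/14400, p'(−89/120) = 449/60, so y_3 = (−89/120) − (−1/14400)/(449/60) = −79921/107760.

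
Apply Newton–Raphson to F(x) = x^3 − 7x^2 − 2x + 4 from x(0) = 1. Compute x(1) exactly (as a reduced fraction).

F'(x) = 3x^2 − 14x − 2.
F(1) = −4, F'(1) = −13, so x(1) = 1 − (−4)/(−13) = 9/13.

9/13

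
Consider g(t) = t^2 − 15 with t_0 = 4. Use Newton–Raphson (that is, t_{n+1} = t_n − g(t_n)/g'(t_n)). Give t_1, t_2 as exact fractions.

t_1 = 31/8, t_2 = 1921/496

g'(t) = 2t.
g(4) = 1, g'(4) = 8, so t_1 = 4 − 1/8 = 31/8.
g(31/8) = 1/64, g'(31/8) = 31/4, so t_2 = (31/8) − (1/64)/(31/4) = 1921/496.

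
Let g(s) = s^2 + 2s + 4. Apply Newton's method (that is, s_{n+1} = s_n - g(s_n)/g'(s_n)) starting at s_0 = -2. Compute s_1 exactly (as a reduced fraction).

g'(s) = 2s + 2.
g(-2) = 4, g'(-2) = -2, so s_1 = (-2) - 4/(-2) = 0.

0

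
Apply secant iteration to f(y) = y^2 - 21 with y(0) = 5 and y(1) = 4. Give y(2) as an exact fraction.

f(5) = 4, f(4) = -5. y(2) = 4 - (-5)·(4 - 5)/((-5) - 4) = 41/9.

41/9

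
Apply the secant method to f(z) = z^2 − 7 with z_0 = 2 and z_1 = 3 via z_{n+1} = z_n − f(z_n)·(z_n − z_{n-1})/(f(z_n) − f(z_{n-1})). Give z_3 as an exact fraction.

f(2) = −3, f(3) = 2. z_2 = 3 − 2·(3 − 2)/(2 − (−3)) = 13/5.
f(3) = 2, f(13/5) = −6/25. z_3 = (13/5) − (−6/25)·((13/5) − 3)/((−6/25) − 2) = 37/14.

37/14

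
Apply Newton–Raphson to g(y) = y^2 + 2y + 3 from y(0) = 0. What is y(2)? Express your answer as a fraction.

3/4

g'(y) = 2y + 2.
g(0) = 3, g'(0) = 2, so y(1) = 0 - 3/2 = -3/2.
g(-3/2) = 9/4, g'(-3/2) = -1, so y(2) = (-3/2) - (9/4)/(-1) = 3/4.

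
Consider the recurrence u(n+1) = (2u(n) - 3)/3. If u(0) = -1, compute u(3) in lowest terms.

-65/27

u(1) = (2·(-1) - 3)/3 = -5/3.
u(2) = (2·(-5/3) - 3)/3 = -19/9.
u(3) = (2·(-19/9) - 3)/3 = -65/27.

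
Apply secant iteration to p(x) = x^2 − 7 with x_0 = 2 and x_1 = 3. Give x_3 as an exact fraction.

37/14

p(2) = −3, p(3) = 2. x_2 = 3 − 2·(3 − 2)/(2 − (−3)) = 13/5.
p(3) = 2, p(13/5) = −6/25. x_3 = (13/5) − (−6/25)·((13/5) − 3)/((−6/25) − 2) = 37/14.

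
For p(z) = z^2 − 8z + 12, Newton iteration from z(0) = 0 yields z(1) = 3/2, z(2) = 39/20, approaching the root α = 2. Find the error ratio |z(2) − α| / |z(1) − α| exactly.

1/10

z(1) − α = 3/2 − 2 = −1/2, so |z(1) − α| = 1/2.
z(2) − α = 39/20 − 2 = −1/20, so |z(2) − α| = 1/20.
Ratio = (1/20) / (1/2) = 1/10.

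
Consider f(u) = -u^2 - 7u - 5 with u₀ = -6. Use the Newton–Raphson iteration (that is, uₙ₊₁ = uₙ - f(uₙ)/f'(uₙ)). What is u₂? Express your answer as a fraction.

f'(u) = -2u - 7.
f(-6) = 1, f'(-6) = 5, so u₁ = (-6) - 1/5 = -31/5.
f(-31/5) = -1/25, f'(-31/5) = 27/5, so u₂ = (-31/5) - (-1/25)/(27/5) = -836/135.

-836/135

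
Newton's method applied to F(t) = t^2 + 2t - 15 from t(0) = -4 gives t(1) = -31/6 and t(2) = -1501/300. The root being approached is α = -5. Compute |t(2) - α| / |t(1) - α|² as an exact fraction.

t(1) - α = -31/6 - (-5) = -31/6 + 5 = -1/6, so |t(1) - α| = 1/6.
t(2) - α = -1501/300 - (-5) = -1501/300 + 5 = -1/300, so |t(2) - α| = 1/300.
|t(1) - α|² = 1/36.
Ratio = (1/300) / (1/36) = 3/25.

3/25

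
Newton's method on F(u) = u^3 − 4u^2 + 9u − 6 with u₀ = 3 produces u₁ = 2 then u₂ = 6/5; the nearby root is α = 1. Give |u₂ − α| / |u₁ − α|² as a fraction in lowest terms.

u₁ − α = 2 − 1 = 1, so |u₁ − α| = 1.
u₂ − α = 6/5 − 1 = 1/5, so |u₂ − α| = 1/5.
|u₁ − α|² = 1.
Ratio = (1/5) / 1 = 1/5.

1/5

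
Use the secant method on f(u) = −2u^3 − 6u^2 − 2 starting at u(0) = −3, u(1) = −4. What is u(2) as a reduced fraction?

f(−3) = −2, f(−4) = 30. u(2) = (−4) − 30·((−4) − (−3))/(30 − (−2)) = −49/16.

−49/16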